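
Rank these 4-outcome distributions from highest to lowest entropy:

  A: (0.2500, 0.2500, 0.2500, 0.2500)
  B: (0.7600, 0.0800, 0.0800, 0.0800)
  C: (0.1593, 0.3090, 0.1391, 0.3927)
A > C > B

Key insight: Entropy is maximized by uniform distributions and minimized by concentrated distributions.

- Uniform distributions have maximum entropy log₂(4) = 2.0000 bits
- The more "peaked" or concentrated a distribution, the lower its entropy

Entropies:
  H(A) = 2.0000 bits
  H(B) = 1.1754 bits
  H(C) = 1.8711 bits

Ranking: A > C > B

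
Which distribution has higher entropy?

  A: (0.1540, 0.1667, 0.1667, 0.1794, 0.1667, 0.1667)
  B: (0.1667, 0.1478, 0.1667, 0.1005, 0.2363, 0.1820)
A

Both distributions are close to uniform, making this a harder comparison.

H(A) = 2.5836 bits
H(B) = 2.5418 bits

The distribution closer to uniform has higher entropy.
Answer: A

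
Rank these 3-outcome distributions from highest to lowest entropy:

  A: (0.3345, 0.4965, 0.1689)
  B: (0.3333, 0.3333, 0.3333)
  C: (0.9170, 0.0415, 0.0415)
B > A > C

Key insight: Entropy is maximized by uniform distributions and minimized by concentrated distributions.

- Uniform distributions have maximum entropy log₂(3) = 1.5850 bits
- The more "peaked" or concentrated a distribution, the lower its entropy

Entropies:
  H(A) = 1.4634 bits
  H(B) = 1.5850 bits
  H(C) = 0.4957 bits

Ranking: B > A > C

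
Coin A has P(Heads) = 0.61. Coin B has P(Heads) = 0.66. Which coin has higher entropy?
A

For binary distributions, entropy is maximized at p=0.5 and decreases as p moves toward 0 or 1.

H(A) = H(0.61) = 0.9648 bits
H(B) = H(0.66) = 0.9248 bits

Distribution A (p=0.61) is closer to uniform (p=0.5), so it has higher entropy.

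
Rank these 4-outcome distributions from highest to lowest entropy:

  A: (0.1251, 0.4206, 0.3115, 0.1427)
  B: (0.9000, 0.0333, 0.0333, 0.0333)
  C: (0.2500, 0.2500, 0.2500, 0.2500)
C > A > B

Key insight: Entropy is maximized by uniform distributions and minimized by concentrated distributions.

- Uniform distributions have maximum entropy log₂(4) = 2.0000 bits
- The more "peaked" or concentrated a distribution, the lower its entropy

Entropies:
  H(A) = 1.8258 bits
  H(B) = 0.6275 bits
  H(C) = 2.0000 bits

Ranking: C > A > B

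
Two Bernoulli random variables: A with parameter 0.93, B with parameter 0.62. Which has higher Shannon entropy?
B

For binary distributions, entropy is maximized at p=0.5 and decreases as p moves toward 0 or 1.

H(A) = H(0.93) = 0.3659 bits
H(B) = H(0.62) = 0.9580 bits

Distribution B (p=0.62) is closer to uniform (p=0.5), so it has higher entropy.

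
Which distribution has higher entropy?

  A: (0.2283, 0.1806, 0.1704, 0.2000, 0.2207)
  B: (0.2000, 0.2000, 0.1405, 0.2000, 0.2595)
A

Both distributions are close to uniform, making this a harder comparison.

H(A) = 2.3130 bits
H(B) = 2.2960 bits

The distribution closer to uniform has higher entropy.
Answer: A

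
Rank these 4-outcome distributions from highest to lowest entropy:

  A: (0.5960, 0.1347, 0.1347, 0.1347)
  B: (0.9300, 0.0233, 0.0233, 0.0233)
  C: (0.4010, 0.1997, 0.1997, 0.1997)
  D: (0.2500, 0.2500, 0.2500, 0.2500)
D > C > A > B

Key insight: Entropy is maximized by uniform distributions and minimized by concentrated distributions.

Entropies:
  H(A) = 1.6136 bits
  H(B) = 0.4769 bits
  H(C) = 1.9209 bits
  H(D) = 2.0000 bits

Ranking: D > C > A > B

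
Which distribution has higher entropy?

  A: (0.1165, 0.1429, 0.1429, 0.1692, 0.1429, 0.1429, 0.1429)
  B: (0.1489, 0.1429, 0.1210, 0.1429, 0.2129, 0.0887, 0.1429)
A

Both distributions are close to uniform, making this a harder comparison.

H(A) = 2.8003 bits
H(B) = 2.7660 bits

The distribution closer to uniform has higher entropy.
Answer: A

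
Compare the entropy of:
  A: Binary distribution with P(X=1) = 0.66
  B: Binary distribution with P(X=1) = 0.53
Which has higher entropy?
B

For binary distributions, entropy is maximized at p=0.5 and decreases as p moves toward 0 or 1.

H(A) = H(0.66) = 0.9248 bits
H(B) = H(0.53) = 0.9974 bits

Distribution B (p=0.53) is closer to uniform (p=0.5), so it has higher entropy.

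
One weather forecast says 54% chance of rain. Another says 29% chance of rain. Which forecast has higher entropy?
54% forecast

Treat each forecast as a Bernoulli distribution. Binary entropy is maximized at p=0.5 and falls off symmetrically toward 0 or 1. The 54% forecast is closer to 50%, so it is more uncertain. H(54%) ≈ 0.995 bits, H(29%) ≈ 0.869 bits.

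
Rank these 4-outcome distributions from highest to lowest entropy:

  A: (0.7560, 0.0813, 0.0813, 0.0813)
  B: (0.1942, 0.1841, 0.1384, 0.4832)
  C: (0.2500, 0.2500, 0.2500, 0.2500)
C > B > A

Key insight: Entropy is maximized by uniform distributions and minimized by concentrated distributions.

- Uniform distributions have maximum entropy log₂(4) = 2.0000 bits
- The more "peaked" or concentrated a distribution, the lower its entropy

Entropies:
  H(A) = 1.1884 bits
  H(B) = 1.8107 bits
  H(C) = 2.0000 bits

Ranking: C > B > A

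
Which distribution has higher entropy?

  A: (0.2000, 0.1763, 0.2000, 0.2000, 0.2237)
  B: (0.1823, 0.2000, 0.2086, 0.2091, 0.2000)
B

Both distributions are close to uniform, making this a harder comparison.

H(A) = 2.3179 bits
H(B) = 2.3202 bits

The distribution closer to uniform has higher entropy.
Answer: B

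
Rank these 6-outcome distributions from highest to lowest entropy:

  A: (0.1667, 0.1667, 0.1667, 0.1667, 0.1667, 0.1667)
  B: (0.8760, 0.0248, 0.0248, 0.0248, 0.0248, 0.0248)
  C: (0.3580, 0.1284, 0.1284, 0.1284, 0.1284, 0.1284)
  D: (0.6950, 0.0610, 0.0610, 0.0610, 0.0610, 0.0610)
A > C > D > B

Key insight: Entropy is maximized by uniform distributions and minimized by concentrated distributions.

Entropies:
  H(A) = 2.5850 bits
  H(B) = 0.8287 bits
  H(C) = 2.4317 bits
  H(D) = 1.5955 bits

Ranking: A > C > D > B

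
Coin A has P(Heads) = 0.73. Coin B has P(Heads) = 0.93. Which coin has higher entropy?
A

For binary distributions, entropy is maximized at p=0.5 and decreases as p moves toward 0 or 1.

H(A) = H(0.73) = 0.8415 bits
H(B) = H(0.93) = 0.3659 bits

Distribution A (p=0.73) is closer to uniform (p=0.5), so it has higher entropy.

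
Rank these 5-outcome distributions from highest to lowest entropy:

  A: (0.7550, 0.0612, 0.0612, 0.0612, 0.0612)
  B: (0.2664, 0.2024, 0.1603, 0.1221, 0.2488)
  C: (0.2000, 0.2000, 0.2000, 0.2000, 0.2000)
C > B > A

Key insight: Entropy is maximized by uniform distributions and minimized by concentrated distributions.

- Uniform distributions have maximum entropy log₂(5) = 2.3219 bits
- The more "peaked" or concentrated a distribution, the lower its entropy

Entropies:
  H(A) = 1.2933 bits
  H(B) = 2.2680 bits
  H(C) = 2.3219 bits

Ranking: C > B > A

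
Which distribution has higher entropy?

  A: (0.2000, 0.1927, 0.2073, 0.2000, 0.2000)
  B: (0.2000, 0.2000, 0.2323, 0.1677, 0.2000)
A

Both distributions are close to uniform, making this a harder comparison.

H(A) = 2.3215 bits
H(B) = 2.3144 bits

The distribution closer to uniform has higher entropy.
Answer: A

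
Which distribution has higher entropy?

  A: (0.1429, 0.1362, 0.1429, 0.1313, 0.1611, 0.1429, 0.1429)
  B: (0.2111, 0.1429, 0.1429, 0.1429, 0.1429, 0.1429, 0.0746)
A

Both distributions are close to uniform, making this a harder comparison.

H(A) = 2.8048 bits
H(B) = 2.7583 bits

The distribution closer to uniform has higher entropy.
Answer: A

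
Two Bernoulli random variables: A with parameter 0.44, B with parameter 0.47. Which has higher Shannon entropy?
B

For binary distributions, entropy is maximized at p=0.5 and decreases as p moves toward 0 or 1.

H(A) = H(0.44) = 0.9896 bits
H(B) = H(0.47) = 0.9974 bits

Distribution B (p=0.47) is closer to uniform (p=0.5), so it has higher entropy.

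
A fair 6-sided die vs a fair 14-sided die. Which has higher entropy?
14-sided die

Both are uniform distributions; for uniform over n outcomes, H = log₂(n). H(6-sided) = log₂(6) = 2.585 bits and H(14-sided) = log₂(14) = 3.807 bits. More outcomes in a uniform distribution means higher entropy.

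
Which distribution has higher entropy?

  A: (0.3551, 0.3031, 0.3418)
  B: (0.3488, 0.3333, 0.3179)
B

Both distributions are close to uniform, making this a harder comparison.

H(A) = 1.5818 bits
H(B) = 1.5839 bits

The distribution closer to uniform has higher entropy.
Answer: B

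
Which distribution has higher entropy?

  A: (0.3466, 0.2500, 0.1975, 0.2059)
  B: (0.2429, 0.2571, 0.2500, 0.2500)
B

Both distributions are close to uniform, making this a harder comparison.

H(A) = 1.9615 bits
H(B) = 1.9997 bits

The distribution closer to uniform has higher entropy.
Answer: B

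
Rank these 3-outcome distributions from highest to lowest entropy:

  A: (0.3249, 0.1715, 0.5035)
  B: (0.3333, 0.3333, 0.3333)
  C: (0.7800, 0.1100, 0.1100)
B > A > C

Key insight: Entropy is maximized by uniform distributions and minimized by concentrated distributions.

- Uniform distributions have maximum entropy log₂(3) = 1.5850 bits
- The more "peaked" or concentrated a distribution, the lower its entropy

Entropies:
  H(A) = 1.4617 bits
  H(B) = 1.5850 bits
  H(C) = 0.9802 bits

Ranking: B > A > C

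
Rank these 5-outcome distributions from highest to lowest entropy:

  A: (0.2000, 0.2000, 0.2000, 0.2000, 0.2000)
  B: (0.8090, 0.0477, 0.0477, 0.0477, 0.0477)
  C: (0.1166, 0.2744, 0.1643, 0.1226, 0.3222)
A > C > B

Key insight: Entropy is maximized by uniform distributions and minimized by concentrated distributions.

- Uniform distributions have maximum entropy log₂(5) = 2.3219 bits
- The more "peaked" or concentrated a distribution, the lower its entropy

Entropies:
  H(A) = 2.3219 bits
  H(B) = 1.0856 bits
  H(C) = 2.1991 bits

Ranking: A > C > B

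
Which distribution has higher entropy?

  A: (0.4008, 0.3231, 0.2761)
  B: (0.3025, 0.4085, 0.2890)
A

Both distributions are close to uniform, making this a harder comparison.

H(A) = 1.5680 bits
H(B) = 1.5670 bits

The distribution closer to uniform has higher entropy.
Answer: A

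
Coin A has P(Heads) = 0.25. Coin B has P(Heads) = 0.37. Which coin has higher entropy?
B

For binary distributions, entropy is maximized at p=0.5 and decreases as p moves toward 0 or 1.

H(A) = H(0.25) = 0.8113 bits
H(B) = H(0.37) = 0.9507 bits

Distribution B (p=0.37) is closer to uniform (p=0.5), so it has higher entropy.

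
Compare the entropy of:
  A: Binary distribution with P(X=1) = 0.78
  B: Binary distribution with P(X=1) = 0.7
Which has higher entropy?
B

For binary distributions, entropy is maximized at p=0.5 and decreases as p moves toward 0 or 1.

H(A) = H(0.78) = 0.7602 bits
H(B) = H(0.7) = 0.8813 bits

Distribution B (p=0.7) is closer to uniform (p=0.5), so it has higher entropy.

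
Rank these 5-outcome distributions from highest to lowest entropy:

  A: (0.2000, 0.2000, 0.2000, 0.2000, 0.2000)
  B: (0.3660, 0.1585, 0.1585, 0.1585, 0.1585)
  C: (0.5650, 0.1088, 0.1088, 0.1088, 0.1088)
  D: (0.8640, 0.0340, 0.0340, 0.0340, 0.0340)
A > B > C > D

Key insight: Entropy is maximized by uniform distributions and minimized by concentrated distributions.

Entropies:
  H(A) = 2.3219 bits
  H(B) = 2.2156 bits
  H(C) = 1.8578 bits
  H(D) = 0.8457 bits

Ranking: A > B > C > D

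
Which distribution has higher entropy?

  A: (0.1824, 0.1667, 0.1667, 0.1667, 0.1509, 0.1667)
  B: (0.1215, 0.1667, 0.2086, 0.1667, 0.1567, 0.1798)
A

Both distributions are close to uniform, making this a harder comparison.

H(A) = 2.5828 bits
H(B) = 2.5670 bits

The distribution closer to uniform has higher entropy.
Answer: A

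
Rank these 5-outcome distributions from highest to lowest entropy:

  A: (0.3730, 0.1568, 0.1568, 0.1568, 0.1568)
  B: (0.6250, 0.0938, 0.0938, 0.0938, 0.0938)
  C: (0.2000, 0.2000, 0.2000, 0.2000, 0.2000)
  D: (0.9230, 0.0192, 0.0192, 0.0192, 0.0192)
C > A > B > D

Key insight: Entropy is maximized by uniform distributions and minimized by concentrated distributions.

Entropies:
  H(A) = 2.2069 bits
  H(B) = 1.7044 bits
  H(C) = 2.3219 bits
  H(D) = 0.5455 bits

Ranking: C > A > B > D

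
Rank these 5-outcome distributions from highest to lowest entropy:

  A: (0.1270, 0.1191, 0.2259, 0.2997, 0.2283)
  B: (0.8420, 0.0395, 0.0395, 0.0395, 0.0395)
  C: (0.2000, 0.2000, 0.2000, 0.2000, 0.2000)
C > A > B

Key insight: Entropy is maximized by uniform distributions and minimized by concentrated distributions.

- Uniform distributions have maximum entropy log₂(5) = 2.3219 bits
- The more "peaked" or concentrated a distribution, the lower its entropy

Entropies:
  H(A) = 2.2360 bits
  H(B) = 0.9455 bits
  H(C) = 2.3219 bits

Ranking: C > A > B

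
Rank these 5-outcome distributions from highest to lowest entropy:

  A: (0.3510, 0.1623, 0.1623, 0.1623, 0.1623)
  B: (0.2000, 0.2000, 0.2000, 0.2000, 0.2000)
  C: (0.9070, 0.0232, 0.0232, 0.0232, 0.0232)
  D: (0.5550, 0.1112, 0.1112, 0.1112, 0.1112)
B > A > D > C

Key insight: Entropy is maximized by uniform distributions and minimized by concentrated distributions.

Entropies:
  H(A) = 2.2330 bits
  H(B) = 2.3219 bits
  H(C) = 0.6324 bits
  H(D) = 1.8813 bits

Ranking: B > A > D > C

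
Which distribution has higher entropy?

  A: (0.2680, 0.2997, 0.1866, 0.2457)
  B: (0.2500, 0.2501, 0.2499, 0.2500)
B

Both distributions are close to uniform, making this a harder comparison.

H(A) = 1.9796 bits
H(B) = 2.0000 bits

The distribution closer to uniform has higher entropy.
Answer: B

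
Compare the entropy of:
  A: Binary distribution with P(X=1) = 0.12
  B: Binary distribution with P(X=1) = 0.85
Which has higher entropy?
B

For binary distributions, entropy is maximized at p=0.5 and decreases as p moves toward 0 or 1.

H(A) = H(0.12) = 0.5294 bits
H(B) = H(0.85) = 0.6098 bits

Distribution B (p=0.85) is closer to uniform (p=0.5), so it has higher entropy.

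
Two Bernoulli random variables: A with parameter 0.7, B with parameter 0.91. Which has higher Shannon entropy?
A

For binary distributions, entropy is maximized at p=0.5 and decreases as p moves toward 0 or 1.

H(A) = H(0.7) = 0.8813 bits
H(B) = H(0.91) = 0.4365 bits

Distribution A (p=0.7) is closer to uniform (p=0.5), so it has higher entropy.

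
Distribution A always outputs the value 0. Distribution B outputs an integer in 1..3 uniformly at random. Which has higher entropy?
B

A is deterministic, so H(A) = 0. B is uniform over 3 outcomes, so H(B) = log₂(3) = 1.585 bits. Any distribution with genuine randomness has higher entropy than a deterministic one.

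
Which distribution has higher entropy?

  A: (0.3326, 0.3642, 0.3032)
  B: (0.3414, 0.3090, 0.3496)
B

Both distributions are close to uniform, making this a harder comparison.

H(A) = 1.5809 bits
H(B) = 1.5829 bits

The distribution closer to uniform has higher entropy.
Answer: B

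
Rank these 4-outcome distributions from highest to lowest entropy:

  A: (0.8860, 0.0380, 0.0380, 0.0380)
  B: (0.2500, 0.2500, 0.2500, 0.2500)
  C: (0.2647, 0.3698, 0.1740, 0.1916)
B > C > A

Key insight: Entropy is maximized by uniform distributions and minimized by concentrated distributions.

- Uniform distributions have maximum entropy log₂(4) = 2.0000 bits
- The more "peaked" or concentrated a distribution, the lower its entropy

Entropies:
  H(A) = 0.6926 bits
  H(B) = 2.0000 bits
  H(C) = 1.9340 bits

Ranking: B > C > A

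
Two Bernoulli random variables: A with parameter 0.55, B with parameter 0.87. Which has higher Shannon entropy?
A

For binary distributions, entropy is maximized at p=0.5 and decreases as p moves toward 0 or 1.

H(A) = H(0.55) = 0.9928 bits
H(B) = H(0.87) = 0.5574 bits

Distribution A (p=0.55) is closer to uniform (p=0.5), so it has higher entropy.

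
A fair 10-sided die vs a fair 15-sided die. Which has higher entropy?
15-sided die

Both are uniform distributions; for uniform over n outcomes, H = log₂(n). H(10-sided) = log₂(10) = 3.322 bits and H(15-sided) = log₂(15) = 3.907 bits. More outcomes in a uniform distribution means higher entropy.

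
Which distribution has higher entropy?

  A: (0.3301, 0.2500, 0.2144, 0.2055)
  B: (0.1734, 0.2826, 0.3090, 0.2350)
A

Both distributions are close to uniform, making this a harder comparison.

H(A) = 1.9733 bits
H(B) = 1.9681 bits

The distribution closer to uniform has higher entropy.
Answer: A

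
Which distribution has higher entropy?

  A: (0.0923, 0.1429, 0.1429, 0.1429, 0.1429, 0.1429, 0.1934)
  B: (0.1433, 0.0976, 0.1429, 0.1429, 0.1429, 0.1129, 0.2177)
A

Both distributions are close to uniform, making this a harder comparison.

H(A) = 2.7810 bits
H(B) = 2.7665 bits

The distribution closer to uniform has higher entropy.
Answer: A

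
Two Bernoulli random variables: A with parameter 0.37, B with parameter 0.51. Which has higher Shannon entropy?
B

For binary distributions, entropy is maximized at p=0.5 and decreases as p moves toward 0 or 1.

H(A) = H(0.37) = 0.9507 bits
H(B) = H(0.51) = 0.9997 bits

Distribution B (p=0.51) is closer to uniform (p=0.5), so it has higher entropy.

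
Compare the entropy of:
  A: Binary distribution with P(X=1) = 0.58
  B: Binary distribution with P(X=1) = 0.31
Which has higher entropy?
A

For binary distributions, entropy is maximized at p=0.5 and decreases as p moves toward 0 or 1.

H(A) = H(0.58) = 0.9815 bits
H(B) = H(0.31) = 0.8932 bits

Distribution A (p=0.58) is closer to uniform (p=0.5), so it has higher entropy.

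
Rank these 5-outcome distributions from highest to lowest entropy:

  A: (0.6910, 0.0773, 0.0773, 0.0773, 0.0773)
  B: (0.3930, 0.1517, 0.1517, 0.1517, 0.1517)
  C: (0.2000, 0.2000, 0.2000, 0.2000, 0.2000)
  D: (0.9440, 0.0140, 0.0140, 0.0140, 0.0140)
C > B > A > D

Key insight: Entropy is maximized by uniform distributions and minimized by concentrated distributions.

Entropies:
  H(A) = 1.5100 bits
  H(B) = 2.1807 bits
  H(C) = 2.3219 bits
  H(D) = 0.4234 bits

Ranking: C > B > A > D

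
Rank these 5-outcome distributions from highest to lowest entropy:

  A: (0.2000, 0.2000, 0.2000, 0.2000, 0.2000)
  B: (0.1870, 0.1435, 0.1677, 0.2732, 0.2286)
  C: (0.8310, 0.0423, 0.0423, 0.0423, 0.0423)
A > B > C

Key insight: Entropy is maximized by uniform distributions and minimized by concentrated distributions.

- Uniform distributions have maximum entropy log₂(5) = 2.3219 bits
- The more "peaked" or concentrated a distribution, the lower its entropy

Entropies:
  H(A) = 2.3219 bits
  H(B) = 2.2844 bits
  H(C) = 0.9934 bits

Ranking: A > B > C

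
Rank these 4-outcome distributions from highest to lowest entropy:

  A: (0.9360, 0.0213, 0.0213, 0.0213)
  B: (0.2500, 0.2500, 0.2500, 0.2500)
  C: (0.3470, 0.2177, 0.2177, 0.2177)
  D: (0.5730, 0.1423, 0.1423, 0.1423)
B > C > D > A

Key insight: Entropy is maximized by uniform distributions and minimized by concentrated distributions.

Entropies:
  H(A) = 0.4446 bits
  H(B) = 2.0000 bits
  H(C) = 1.9663 bits
  H(D) = 1.6613 bits

Ranking: B > C > D > A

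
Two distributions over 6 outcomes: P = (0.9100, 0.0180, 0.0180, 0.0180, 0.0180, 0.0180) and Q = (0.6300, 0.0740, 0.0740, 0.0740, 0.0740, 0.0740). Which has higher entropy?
Q

P is highly concentrated on one outcome (91%), making it nearly deterministic. Q spreads its mass more evenly (max 63%). The more spread-out distribution has higher entropy: H(P) ≈ 0.645 bits, H(Q) ≈ 1.810 bits.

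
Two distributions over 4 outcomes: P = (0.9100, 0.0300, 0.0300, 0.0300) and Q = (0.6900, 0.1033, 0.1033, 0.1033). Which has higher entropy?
Q

P is highly concentrated on one outcome (91%), making it nearly deterministic. Q spreads its mass more evenly (max 69%). The more spread-out distribution has higher entropy: H(P) ≈ 0.579 bits, H(Q) ≈ 1.385 bits.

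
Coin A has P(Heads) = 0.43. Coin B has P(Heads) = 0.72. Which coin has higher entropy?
A

For binary distributions, entropy is maximized at p=0.5 and decreases as p moves toward 0 or 1.

H(A) = H(0.43) = 0.9858 bits
H(B) = H(0.72) = 0.8555 bits

Distribution A (p=0.43) is closer to uniform (p=0.5), so it has higher entropy.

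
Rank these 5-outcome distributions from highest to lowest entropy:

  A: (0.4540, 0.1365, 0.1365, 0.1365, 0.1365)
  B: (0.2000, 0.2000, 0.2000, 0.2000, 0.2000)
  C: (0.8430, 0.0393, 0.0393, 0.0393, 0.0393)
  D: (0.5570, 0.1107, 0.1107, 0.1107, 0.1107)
B > A > D > C

Key insight: Entropy is maximized by uniform distributions and minimized by concentrated distributions.

Entropies:
  H(A) = 2.0859 bits
  H(B) = 2.3219 bits
  H(C) = 0.9411 bits
  H(D) = 1.8766 bits

Ranking: B > A > D > C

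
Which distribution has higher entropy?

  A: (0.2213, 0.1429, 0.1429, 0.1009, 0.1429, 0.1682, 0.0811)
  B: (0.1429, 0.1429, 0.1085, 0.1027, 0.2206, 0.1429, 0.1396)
B

Both distributions are close to uniform, making this a harder comparison.

H(A) = 2.7449 bits
H(B) = 2.7657 bits

The distribution closer to uniform has higher entropy.
Answer: B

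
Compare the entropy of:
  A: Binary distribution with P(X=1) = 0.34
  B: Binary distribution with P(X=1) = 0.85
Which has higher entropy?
A

For binary distributions, entropy is maximized at p=0.5 and decreases as p moves toward 0 or 1.

H(A) = H(0.34) = 0.9248 bits
H(B) = H(0.85) = 0.6098 bits

Distribution A (p=0.34) is closer to uniform (p=0.5), so it has higher entropy.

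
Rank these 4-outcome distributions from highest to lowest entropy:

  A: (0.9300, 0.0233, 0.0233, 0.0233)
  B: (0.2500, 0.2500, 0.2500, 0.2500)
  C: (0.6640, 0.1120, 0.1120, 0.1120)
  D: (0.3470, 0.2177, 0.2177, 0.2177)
B > D > C > A

Key insight: Entropy is maximized by uniform distributions and minimized by concentrated distributions.

Entropies:
  H(A) = 0.4769 bits
  H(B) = 2.0000 bits
  H(C) = 1.4535 bits
  H(D) = 1.9663 bits

Ranking: B > D > C > A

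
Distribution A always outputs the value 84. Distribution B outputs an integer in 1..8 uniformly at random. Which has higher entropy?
B

A is deterministic, so H(A) = 0. B is uniform over 8 outcomes, so H(B) = log₂(8) = 3.000 bits. Any distribution with genuine randomness has higher entropy than a deterministic one.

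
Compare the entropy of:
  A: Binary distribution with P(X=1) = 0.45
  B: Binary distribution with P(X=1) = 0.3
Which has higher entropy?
A

For binary distributions, entropy is maximized at p=0.5 and decreases as p moves toward 0 or 1.

H(A) = H(0.45) = 0.9928 bits
H(B) = H(0.3) = 0.8813 bits

Distribution A (p=0.45) is closer to uniform (p=0.5), so it has higher entropy.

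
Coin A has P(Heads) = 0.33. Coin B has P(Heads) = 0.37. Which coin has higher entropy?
B

For binary distributions, entropy is maximized at p=0.5 and decreases as p moves toward 0 or 1.

H(A) = H(0.33) = 0.9149 bits
H(B) = H(0.37) = 0.9507 bits

Distribution B (p=0.37) is closer to uniform (p=0.5), so it has higher entropy.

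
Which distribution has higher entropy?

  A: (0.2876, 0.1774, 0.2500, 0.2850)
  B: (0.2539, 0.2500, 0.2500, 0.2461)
B

Both distributions are close to uniform, making this a harder comparison.

H(A) = 1.9758 bits
H(B) = 1.9999 bits

The distribution closer to uniform has higher entropy.
Answer: B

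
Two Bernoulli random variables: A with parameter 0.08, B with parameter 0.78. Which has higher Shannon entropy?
B

For binary distributions, entropy is maximized at p=0.5 and decreases as p moves toward 0 or 1.

H(A) = H(0.08) = 0.4022 bits
H(B) = H(0.78) = 0.7602 bits

Distribution B (p=0.78) is closer to uniform (p=0.5), so it has higher entropy.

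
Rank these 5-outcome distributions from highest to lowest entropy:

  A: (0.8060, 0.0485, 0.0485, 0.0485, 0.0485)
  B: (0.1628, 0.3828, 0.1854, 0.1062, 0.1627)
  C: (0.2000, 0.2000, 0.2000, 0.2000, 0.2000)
C > B > A

Key insight: Entropy is maximized by uniform distributions and minimized by concentrated distributions.

- Uniform distributions have maximum entropy log₂(5) = 2.3219 bits
- The more "peaked" or concentrated a distribution, the lower its entropy

Entropies:
  H(A) = 1.0978 bits
  H(B) = 2.1773 bits
  H(C) = 2.3219 bits

Ranking: C > B > A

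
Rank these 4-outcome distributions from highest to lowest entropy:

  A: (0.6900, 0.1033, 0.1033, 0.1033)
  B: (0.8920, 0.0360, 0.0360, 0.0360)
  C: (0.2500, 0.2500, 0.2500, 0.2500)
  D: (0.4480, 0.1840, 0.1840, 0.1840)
C > D > A > B

Key insight: Entropy is maximized by uniform distributions and minimized by concentrated distributions.

Entropies:
  H(A) = 1.3845 bits
  H(B) = 0.6650 bits
  H(C) = 2.0000 bits
  H(D) = 1.8671 bits

Ranking: C > D > A > B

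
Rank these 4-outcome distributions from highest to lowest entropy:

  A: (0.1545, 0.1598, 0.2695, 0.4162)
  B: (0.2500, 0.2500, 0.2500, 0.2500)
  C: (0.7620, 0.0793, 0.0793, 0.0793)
B > A > C

Key insight: Entropy is maximized by uniform distributions and minimized by concentrated distributions.

- Uniform distributions have maximum entropy log₂(4) = 2.0000 bits
- The more "peaked" or concentrated a distribution, the lower its entropy

Entropies:
  H(A) = 1.8752 bits
  H(B) = 2.0000 bits
  H(C) = 1.1689 bits

Ranking: B > A > C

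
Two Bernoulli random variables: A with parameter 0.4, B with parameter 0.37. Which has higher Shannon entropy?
A

For binary distributions, entropy is maximized at p=0.5 and decreases as p moves toward 0 or 1.

H(A) = H(0.4) = 0.9710 bits
H(B) = H(0.37) = 0.9507 bits

Distribution A (p=0.4) is closer to uniform (p=0.5), so it has higher entropy.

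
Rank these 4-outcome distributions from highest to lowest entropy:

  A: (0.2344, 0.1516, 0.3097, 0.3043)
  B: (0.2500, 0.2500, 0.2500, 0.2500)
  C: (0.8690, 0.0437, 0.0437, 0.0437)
B > A > C

Key insight: Entropy is maximized by uniform distributions and minimized by concentrated distributions.

- Uniform distributions have maximum entropy log₂(4) = 2.0000 bits
- The more "peaked" or concentrated a distribution, the lower its entropy

Entropies:
  H(A) = 1.9492 bits
  H(B) = 2.0000 bits
  H(C) = 0.7678 bits

Ranking: B > A > C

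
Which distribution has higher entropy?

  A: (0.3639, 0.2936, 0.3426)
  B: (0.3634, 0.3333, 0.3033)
B

Both distributions are close to uniform, making this a harder comparison.

H(A) = 1.5793 bits
H(B) = 1.5811 bits

The distribution closer to uniform has higher entropy.
Answer: B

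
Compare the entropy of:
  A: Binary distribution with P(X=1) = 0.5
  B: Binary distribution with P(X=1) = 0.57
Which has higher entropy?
A

For binary distributions, entropy is maximized at p=0.5 and decreases as p moves toward 0 or 1.

H(A) = H(0.5) = 1.0000 bits
H(B) = H(0.57) = 0.9858 bits

Distribution A (p=0.5) is closer to uniform (p=0.5), so it has higher entropy.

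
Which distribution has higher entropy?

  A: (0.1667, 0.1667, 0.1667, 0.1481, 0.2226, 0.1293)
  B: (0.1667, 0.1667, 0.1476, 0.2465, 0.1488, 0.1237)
A

Both distributions are close to uniform, making this a harder comparison.

H(A) = 2.5646 bits
H(B) = 2.5491 bits

The distribution closer to uniform has higher entropy.
Answer: A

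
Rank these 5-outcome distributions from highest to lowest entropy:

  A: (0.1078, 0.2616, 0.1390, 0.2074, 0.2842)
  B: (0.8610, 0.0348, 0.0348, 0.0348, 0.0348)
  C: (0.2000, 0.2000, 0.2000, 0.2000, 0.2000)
C > A > B

Key insight: Entropy is maximized by uniform distributions and minimized by concentrated distributions.

- Uniform distributions have maximum entropy log₂(5) = 2.3219 bits
- The more "peaked" or concentrated a distribution, the lower its entropy

Entropies:
  H(A) = 2.2347 bits
  H(B) = 0.8596 bits
  H(C) = 2.3219 bits

Ranking: C > A > B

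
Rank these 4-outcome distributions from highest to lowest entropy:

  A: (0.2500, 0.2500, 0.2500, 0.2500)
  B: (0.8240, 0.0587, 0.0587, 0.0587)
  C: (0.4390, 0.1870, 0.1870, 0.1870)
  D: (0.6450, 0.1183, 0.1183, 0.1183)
A > C > D > B

Key insight: Entropy is maximized by uniform distributions and minimized by concentrated distributions.

Entropies:
  H(A) = 2.0000 bits
  H(B) = 0.9502 bits
  H(C) = 1.8784 bits
  H(D) = 1.5011 bits

Ranking: A > C > D > B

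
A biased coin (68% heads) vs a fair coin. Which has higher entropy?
Fair coin

The fair coin is uniform (p=0.5), maximizing binary entropy at 1 bit. The biased coin has H(0.68) ≈ 0.904 bits — its outcome is more predictable, so its entropy is lower.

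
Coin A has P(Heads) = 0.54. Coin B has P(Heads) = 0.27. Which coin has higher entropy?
A

For binary distributions, entropy is maximized at p=0.5 and decreases as p moves toward 0 or 1.

H(A) = H(0.54) = 0.9954 bits
H(B) = H(0.27) = 0.8415 bits

Distribution A (p=0.54) is closer to uniform (p=0.5), so it has higher entropy.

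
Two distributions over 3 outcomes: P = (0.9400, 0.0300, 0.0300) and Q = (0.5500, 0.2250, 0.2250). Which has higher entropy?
Q

P is highly concentrated on one outcome (94%), making it nearly deterministic. Q spreads its mass more evenly (max 55%). The more spread-out distribution has higher entropy: H(P) ≈ 0.387 bits, H(Q) ≈ 1.443 bits.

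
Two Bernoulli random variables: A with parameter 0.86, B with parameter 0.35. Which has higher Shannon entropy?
B

For binary distributions, entropy is maximized at p=0.5 and decreases as p moves toward 0 or 1.

H(A) = H(0.86) = 0.5842 bits
H(B) = H(0.35) = 0.9341 bits

Distribution B (p=0.35) is closer to uniform (p=0.5), so it has higher entropy.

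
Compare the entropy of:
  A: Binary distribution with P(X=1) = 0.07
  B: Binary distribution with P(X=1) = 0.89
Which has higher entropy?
B

For binary distributions, entropy is maximized at p=0.5 and decreases as p moves toward 0 or 1.

H(A) = H(0.07) = 0.3659 bits
H(B) = H(0.89) = 0.4999 bits

Distribution B (p=0.89) is closer to uniform (p=0.5), so it has higher entropy.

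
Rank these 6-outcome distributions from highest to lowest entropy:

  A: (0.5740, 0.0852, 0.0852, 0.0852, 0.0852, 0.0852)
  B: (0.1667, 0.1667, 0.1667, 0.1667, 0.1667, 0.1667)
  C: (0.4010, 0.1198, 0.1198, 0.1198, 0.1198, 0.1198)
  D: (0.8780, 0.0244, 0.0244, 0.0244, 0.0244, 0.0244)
B > C > A > D

Key insight: Entropy is maximized by uniform distributions and minimized by concentrated distributions.

Entropies:
  H(A) = 1.9733 bits
  H(B) = 2.5850 bits
  H(C) = 2.3624 bits
  H(D) = 0.8184 bits

Ranking: B > C > A > D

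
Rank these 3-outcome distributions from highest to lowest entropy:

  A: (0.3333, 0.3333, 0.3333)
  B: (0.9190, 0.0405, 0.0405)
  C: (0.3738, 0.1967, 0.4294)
A > C > B

Key insight: Entropy is maximized by uniform distributions and minimized by concentrated distributions.

- Uniform distributions have maximum entropy log₂(3) = 1.5850 bits
- The more "peaked" or concentrated a distribution, the lower its entropy

Entropies:
  H(A) = 1.5850 bits
  H(B) = 0.4867 bits
  H(C) = 1.5158 bits

Ranking: A > C > B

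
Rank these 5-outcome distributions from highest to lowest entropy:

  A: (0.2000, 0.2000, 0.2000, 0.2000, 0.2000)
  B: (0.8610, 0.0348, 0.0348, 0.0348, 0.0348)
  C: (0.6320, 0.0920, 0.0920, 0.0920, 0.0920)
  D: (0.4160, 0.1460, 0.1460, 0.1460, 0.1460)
A > D > C > B

Key insight: Entropy is maximized by uniform distributions and minimized by concentrated distributions.

Entropies:
  H(A) = 2.3219 bits
  H(B) = 0.8596 bits
  H(C) = 1.6851 bits
  H(D) = 2.1475 bits

Ranking: A > D > C > B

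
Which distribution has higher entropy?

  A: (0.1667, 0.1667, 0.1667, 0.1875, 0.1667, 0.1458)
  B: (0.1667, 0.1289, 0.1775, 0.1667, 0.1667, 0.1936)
A

Both distributions are close to uniform, making this a harder comparison.

H(A) = 2.5812 bits
H(B) = 2.5748 bits

The distribution closer to uniform has higher entropy.
Answer: A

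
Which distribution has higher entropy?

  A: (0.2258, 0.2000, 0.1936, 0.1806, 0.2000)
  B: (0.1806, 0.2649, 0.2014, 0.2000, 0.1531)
A

Both distributions are close to uniform, making this a harder comparison.

H(A) = 2.3181 bits
H(B) = 2.2981 bits

The distribution closer to uniform has higher entropy.
Answer: A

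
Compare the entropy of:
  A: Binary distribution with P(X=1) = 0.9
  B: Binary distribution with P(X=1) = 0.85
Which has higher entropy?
B

For binary distributions, entropy is maximized at p=0.5 and decreases as p moves toward 0 or 1.

H(A) = H(0.9) = 0.4690 bits
H(B) = H(0.85) = 0.6098 bits

Distribution B (p=0.85) is closer to uniform (p=0.5), so it has higher entropy.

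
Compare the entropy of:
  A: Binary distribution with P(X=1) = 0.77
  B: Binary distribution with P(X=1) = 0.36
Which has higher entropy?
B

For binary distributions, entropy is maximized at p=0.5 and decreases as p moves toward 0 or 1.

H(A) = H(0.77) = 0.7780 bits
H(B) = H(0.36) = 0.9427 bits

Distribution B (p=0.36) is closer to uniform (p=0.5), so it has higher entropy.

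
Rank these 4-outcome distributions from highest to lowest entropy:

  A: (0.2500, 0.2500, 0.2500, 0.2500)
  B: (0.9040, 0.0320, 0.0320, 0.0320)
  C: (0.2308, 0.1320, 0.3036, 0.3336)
A > C > B

Key insight: Entropy is maximized by uniform distributions and minimized by concentrated distributions.

- Uniform distributions have maximum entropy log₂(4) = 2.0000 bits
- The more "peaked" or concentrated a distribution, the lower its entropy

Entropies:
  H(A) = 2.0000 bits
  H(B) = 0.6083 bits
  H(C) = 1.9243 bits

Ranking: A > C > B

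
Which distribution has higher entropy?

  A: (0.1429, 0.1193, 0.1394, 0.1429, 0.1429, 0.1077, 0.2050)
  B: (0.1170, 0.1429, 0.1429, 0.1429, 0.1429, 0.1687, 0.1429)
B

Both distributions are close to uniform, making this a harder comparison.

H(A) = 2.7803 bits
H(B) = 2.8006 bits

The distribution closer to uniform has higher entropy.
Answer: B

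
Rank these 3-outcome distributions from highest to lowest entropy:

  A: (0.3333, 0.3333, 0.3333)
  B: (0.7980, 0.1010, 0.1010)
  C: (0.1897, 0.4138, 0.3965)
A > C > B

Key insight: Entropy is maximized by uniform distributions and minimized by concentrated distributions.

- Uniform distributions have maximum entropy log₂(3) = 1.5850 bits
- The more "peaked" or concentrated a distribution, the lower its entropy

Entropies:
  H(A) = 1.5850 bits
  H(B) = 0.9279 bits
  H(C) = 1.5109 bits

Ranking: A > C > B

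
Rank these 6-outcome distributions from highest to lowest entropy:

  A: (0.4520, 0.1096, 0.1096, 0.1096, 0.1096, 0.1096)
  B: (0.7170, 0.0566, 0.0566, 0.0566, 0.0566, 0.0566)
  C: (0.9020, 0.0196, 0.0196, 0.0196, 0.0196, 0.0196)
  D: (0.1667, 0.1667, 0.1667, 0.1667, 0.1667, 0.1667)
D > A > B > C

Key insight: Entropy is maximized by uniform distributions and minimized by concentrated distributions.

Entropies:
  H(A) = 2.2658 bits
  H(B) = 1.5166 bits
  H(C) = 0.6902 bits
  H(D) = 2.5850 bits

Ranking: D > A > B > C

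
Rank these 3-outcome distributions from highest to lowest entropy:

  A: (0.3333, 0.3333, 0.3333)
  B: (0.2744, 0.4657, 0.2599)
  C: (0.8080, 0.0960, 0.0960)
A > B > C

Key insight: Entropy is maximized by uniform distributions and minimized by concentrated distributions.

- Uniform distributions have maximum entropy log₂(3) = 1.5850 bits
- The more "peaked" or concentrated a distribution, the lower its entropy

Entropies:
  H(A) = 1.5850 bits
  H(B) = 1.5307 bits
  H(C) = 0.8976 bits

Ranking: A > B > C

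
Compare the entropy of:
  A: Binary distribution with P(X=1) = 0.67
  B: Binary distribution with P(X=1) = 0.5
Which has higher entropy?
B

For binary distributions, entropy is maximized at p=0.5 and decreases as p moves toward 0 or 1.

H(A) = H(0.67) = 0.9149 bits
H(B) = H(0.5) = 1.0000 bits

Distribution B (p=0.5) is closer to uniform (p=0.5), so it has higher entropy.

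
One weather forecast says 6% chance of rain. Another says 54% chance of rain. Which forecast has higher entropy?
54% forecast

Treat each forecast as a Bernoulli distribution. Binary entropy is maximized at p=0.5 and falls off symmetrically toward 0 or 1. The 54% forecast is closer to 50%, so it is more uncertain. H(6%) ≈ 0.327 bits, H(54%) ≈ 0.995 bits.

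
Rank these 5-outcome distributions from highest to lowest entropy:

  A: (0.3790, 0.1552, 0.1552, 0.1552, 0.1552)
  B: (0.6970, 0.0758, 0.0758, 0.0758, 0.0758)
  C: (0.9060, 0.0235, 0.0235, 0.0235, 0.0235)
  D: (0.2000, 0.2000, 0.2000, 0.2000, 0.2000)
D > A > B > C

Key insight: Entropy is maximized by uniform distributions and minimized by concentrated distributions.

Entropies:
  H(A) = 2.1993 bits
  H(B) = 1.4909 bits
  H(C) = 0.6377 bits
  H(D) = 2.3219 bits

Ranking: D > A > B > C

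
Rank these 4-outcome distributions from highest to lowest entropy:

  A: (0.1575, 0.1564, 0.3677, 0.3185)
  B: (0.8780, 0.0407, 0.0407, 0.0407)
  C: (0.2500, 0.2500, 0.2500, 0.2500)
C > A > B

Key insight: Entropy is maximized by uniform distributions and minimized by concentrated distributions.

- Uniform distributions have maximum entropy log₂(4) = 2.0000 bits
- The more "peaked" or concentrated a distribution, the lower its entropy

Entropies:
  H(A) = 1.8950 bits
  H(B) = 0.7284 bits
  H(C) = 2.0000 bits

Ranking: C > A > B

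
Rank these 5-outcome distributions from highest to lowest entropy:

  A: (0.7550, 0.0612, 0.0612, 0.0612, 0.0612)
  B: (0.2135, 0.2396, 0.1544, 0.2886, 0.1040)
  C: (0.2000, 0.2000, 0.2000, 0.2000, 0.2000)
C > B > A

Key insight: Entropy is maximized by uniform distributions and minimized by concentrated distributions.

- Uniform distributions have maximum entropy log₂(5) = 2.3219 bits
- The more "peaked" or concentrated a distribution, the lower its entropy

Entropies:
  H(A) = 1.2933 bits
  H(B) = 2.2425 bits
  H(C) = 2.3219 bits

Ranking: C > B > A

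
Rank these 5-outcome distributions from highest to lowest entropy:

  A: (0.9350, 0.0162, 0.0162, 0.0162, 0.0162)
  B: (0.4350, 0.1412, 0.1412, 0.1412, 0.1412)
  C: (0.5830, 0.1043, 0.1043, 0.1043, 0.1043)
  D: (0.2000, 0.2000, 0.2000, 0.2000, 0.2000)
D > B > C > A

Key insight: Entropy is maximized by uniform distributions and minimized by concentrated distributions.

Entropies:
  H(A) = 0.4770 bits
  H(B) = 2.1178 bits
  H(C) = 1.8140 bits
  H(D) = 2.3219 bits

Ranking: D > B > C > A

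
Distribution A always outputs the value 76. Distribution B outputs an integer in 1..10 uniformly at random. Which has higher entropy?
B

A is deterministic, so H(A) = 0. B is uniform over 10 outcomes, so H(B) = log₂(10) = 3.322 bits. Any distribution with genuine randomness has higher entropy than a deterministic one.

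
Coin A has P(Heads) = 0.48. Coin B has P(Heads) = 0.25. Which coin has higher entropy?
A

For binary distributions, entropy is maximized at p=0.5 and decreases as p moves toward 0 or 1.

H(A) = H(0.48) = 0.9988 bits
H(B) = H(0.25) = 0.8113 bits

Distribution A (p=0.48) is closer to uniform (p=0.5), so it has higher entropy.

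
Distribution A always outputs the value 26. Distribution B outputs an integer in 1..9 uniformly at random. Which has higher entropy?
B

A is deterministic, so H(A) = 0. B is uniform over 9 outcomes, so H(B) = log₂(9) = 3.170 bits. Any distribution with genuine randomness has higher entropy than a deterministic one.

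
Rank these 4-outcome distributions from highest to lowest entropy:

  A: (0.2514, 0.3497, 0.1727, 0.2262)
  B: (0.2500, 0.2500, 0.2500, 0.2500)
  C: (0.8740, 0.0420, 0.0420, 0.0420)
B > A > C

Key insight: Entropy is maximized by uniform distributions and minimized by concentrated distributions.

- Uniform distributions have maximum entropy log₂(4) = 2.0000 bits
- The more "peaked" or concentrated a distribution, the lower its entropy

Entropies:
  H(A) = 1.9535 bits
  H(B) = 2.0000 bits
  H(C) = 0.7461 bits

Ranking: B > A > C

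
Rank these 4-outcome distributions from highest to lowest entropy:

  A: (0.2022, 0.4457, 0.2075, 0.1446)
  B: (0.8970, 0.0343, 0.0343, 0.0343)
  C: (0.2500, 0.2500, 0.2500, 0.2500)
C > A > B

Key insight: Entropy is maximized by uniform distributions and minimized by concentrated distributions.

- Uniform distributions have maximum entropy log₂(4) = 2.0000 bits
- The more "peaked" or concentrated a distribution, the lower its entropy

Entropies:
  H(A) = 1.8601 bits
  H(B) = 0.6417 bits
  H(C) = 2.0000 bits

Ranking: C > A > B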